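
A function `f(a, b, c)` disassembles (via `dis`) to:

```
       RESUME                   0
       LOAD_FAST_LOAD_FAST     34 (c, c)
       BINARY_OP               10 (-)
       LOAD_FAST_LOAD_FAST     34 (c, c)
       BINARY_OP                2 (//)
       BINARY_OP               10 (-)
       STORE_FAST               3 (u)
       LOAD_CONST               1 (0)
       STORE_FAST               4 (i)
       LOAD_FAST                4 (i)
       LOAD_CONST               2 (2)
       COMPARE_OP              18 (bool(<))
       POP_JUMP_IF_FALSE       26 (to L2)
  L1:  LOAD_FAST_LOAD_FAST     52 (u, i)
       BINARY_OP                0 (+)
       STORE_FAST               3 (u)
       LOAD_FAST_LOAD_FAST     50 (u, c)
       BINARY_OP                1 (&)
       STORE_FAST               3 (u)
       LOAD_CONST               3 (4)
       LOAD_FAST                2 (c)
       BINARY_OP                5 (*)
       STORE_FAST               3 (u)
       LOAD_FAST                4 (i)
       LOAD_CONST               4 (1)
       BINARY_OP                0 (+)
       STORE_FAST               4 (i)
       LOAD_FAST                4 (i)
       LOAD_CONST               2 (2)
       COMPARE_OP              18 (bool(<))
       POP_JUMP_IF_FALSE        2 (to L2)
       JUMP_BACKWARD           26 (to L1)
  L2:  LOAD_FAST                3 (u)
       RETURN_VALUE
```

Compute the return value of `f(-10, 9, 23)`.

92

LOAD_FAST_LOAD_FAST c,c → push 23,23. Stack: [23, 23]
BINARY_OP - → 23 - 23 = 0. Stack: [0]
LOAD_FAST_LOAD_FAST c,c → push 23,23. Stack: [0, 23, 23]
BINARY_OP // → 23 // 23 = 1. Stack: [0, 1]
BINARY_OP - → 0 - 1 = -1. Stack: [-1]
STORE_FAST u → u=-1. Stack: []
LOAD_CONST → push 0. Stack: [0]
STORE_FAST i → i=0. Stack: []
LOAD_FAST i → push 0. Stack: [0]
LOAD_CONST → push 2. Stack: [0, 2]
COMPARE_OP bool(<) → 0 vs 2 = True. Stack: [True]
POP_JUMP_IF_FALSE → pop True; no jump. Stack: []
LOAD_FAST_LOAD_FAST u,i → push -1,0. Stack: [-1, 0]
BINARY_OP + → -1 + 0 = -1. Stack: [-1]
STORE_FAST u → u=-1. Stack: []
LOAD_FAST_LOAD_FAST u,c → push -1,23. Stack: [-1, 23]
BINARY_OP & → -1 & 23 = 23. Stack: [23]
STORE_FAST u → u=23. Stack: []
LOAD_CONST → push 4. Stack: [4]
LOAD_FAST c → push 23. Stack: [4, 23]
BINARY_OP * → 4 * 23 = 92. Stack: [92]
STORE_FAST u → u=92. Stack: []
LOAD_FAST i → push 0. Stack: [0]
LOAD_CONST → push 1. Stack: [0, 1]
BINARY_OP + → 0 + 1 = 1. Stack: [1]
STORE_FAST i → i=1. Stack: []
LOAD_FAST i → push 1. Stack: [1]
LOAD_CONST → push 2. Stack: [1, 2]
COMPARE_OP bool(<) → 1 vs 2 = True. Stack: [True]
POP_JUMP_IF_FALSE → pop True; no jump. Stack: []
LOAD_FAST_LOAD_FAST u,i → push 92,1. Stack: [92, 1]
BINARY_OP + → 92 + 1 = 93. Stack: [93]
STORE_FAST u → u=93. Stack: []
LOAD_FAST_LOAD_FAST u,c → push 93,23. Stack: [93, 23]
BINARY_OP & → 93 & 23 = 21. Stack: [21]
STORE_FAST u → u=21. Stack: []
LOAD_CONST → push 4. Stack: [4]
LOAD_FAST c → push 23. Stack: [4, 23]
BINARY_OP * → 4 * 23 = 92. Stack: [92]
STORE_FAST u → u=92. Stack: []
LOAD_FAST i → push 1. Stack: [1]
LOAD_CONST → push 1. Stack: [1, 1]
BINARY_OP + → 1 + 1 = 2. Stack: [2]
STORE_FAST i → i=2. Stack: []
LOAD_FAST i → push 2. Stack: [2]
LOAD_CONST → push 2. Stack: [2, 2]
COMPARE_OP bool(<) → 2 vs 2 = False. Stack: [False]
POP_JUMP_IF_FALSE → pop False; jump. Stack: []
LOAD_FAST u → push 92. Stack: [92]
RETURN_VALUE → return 92.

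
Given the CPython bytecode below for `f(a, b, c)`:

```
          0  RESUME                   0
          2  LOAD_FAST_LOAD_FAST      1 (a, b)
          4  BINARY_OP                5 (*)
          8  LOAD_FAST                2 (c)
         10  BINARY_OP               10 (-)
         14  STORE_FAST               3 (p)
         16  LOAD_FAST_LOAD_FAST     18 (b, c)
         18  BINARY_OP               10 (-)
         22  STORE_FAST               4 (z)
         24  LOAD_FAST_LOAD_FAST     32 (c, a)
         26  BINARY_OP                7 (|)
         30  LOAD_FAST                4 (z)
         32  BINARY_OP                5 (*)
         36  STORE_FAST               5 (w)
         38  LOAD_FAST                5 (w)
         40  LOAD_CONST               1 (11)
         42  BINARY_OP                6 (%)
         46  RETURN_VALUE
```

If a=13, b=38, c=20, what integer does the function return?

5

LOAD_FAST_LOAD_FAST a,b → push 13,38. Stack: [13, 38]
BINARY_OP * → 13 * 38 = 494. Stack: [494]
LOAD_FAST c → push 20. Stack: [494, 20]
BINARY_OP - → 494 - 20 = 474. Stack: [474]
STORE_FAST p → p=474. Stack: []
LOAD_FAST_LOAD_FAST b,c → push 38,20. Stack: [38, 20]
BINARY_OP - → 38 - 20 = 18. Stack: [18]
STORE_FAST z → z=18. Stack: []
LOAD_FAST_LOAD_FAST c,a → push 20,13. Stack: [20, 13]
BINARY_OP | → 20 | 13 = 29. Stack: [29]
LOAD_FAST z → push 18. Stack: [29, 18]
BINARY_OP * → 29 * 18 = 522. Stack: [522]
STORE_FAST w → w=522. Stack: []
LOAD_FAST w → push 522. Stack: [522]
LOAD_CONST → push 11. Stack: [522, 11]
BINARY_OP % → 522 % 11 = 5. Stack: [5]
RETURN_VALUE → return 5.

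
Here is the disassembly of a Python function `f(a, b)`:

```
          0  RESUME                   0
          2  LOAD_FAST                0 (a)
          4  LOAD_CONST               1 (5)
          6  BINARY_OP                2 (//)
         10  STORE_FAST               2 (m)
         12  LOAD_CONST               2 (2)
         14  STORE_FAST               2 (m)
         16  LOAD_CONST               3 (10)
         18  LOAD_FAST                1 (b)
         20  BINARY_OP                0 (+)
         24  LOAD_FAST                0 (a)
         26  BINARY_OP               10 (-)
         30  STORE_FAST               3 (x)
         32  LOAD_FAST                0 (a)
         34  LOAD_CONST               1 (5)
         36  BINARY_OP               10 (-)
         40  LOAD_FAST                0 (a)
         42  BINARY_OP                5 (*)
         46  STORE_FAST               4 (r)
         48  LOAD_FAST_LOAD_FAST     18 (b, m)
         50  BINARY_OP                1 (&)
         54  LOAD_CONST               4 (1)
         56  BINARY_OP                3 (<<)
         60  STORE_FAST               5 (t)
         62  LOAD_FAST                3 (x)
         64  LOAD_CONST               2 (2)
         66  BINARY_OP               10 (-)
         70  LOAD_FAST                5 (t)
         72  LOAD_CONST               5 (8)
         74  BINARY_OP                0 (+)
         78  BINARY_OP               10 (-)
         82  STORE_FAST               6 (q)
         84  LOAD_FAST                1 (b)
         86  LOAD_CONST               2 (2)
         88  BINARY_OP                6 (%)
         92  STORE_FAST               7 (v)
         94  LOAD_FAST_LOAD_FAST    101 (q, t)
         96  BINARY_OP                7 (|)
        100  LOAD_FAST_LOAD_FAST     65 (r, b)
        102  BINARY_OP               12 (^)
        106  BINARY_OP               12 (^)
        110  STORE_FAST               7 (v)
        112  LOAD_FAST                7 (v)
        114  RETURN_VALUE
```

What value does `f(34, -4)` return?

1020

LOAD_FAST a → push 34. Stack: [34]
LOAD_CONST → push 5. Stack: [34, 5]
BINARY_OP // → 34 // 5 = 6. Stack: [6]
STORE_FAST m → m=6. Stack: []
LOAD_CONST → push 2. Stack: [2]
STORE_FAST m → m=2. Stack: []
LOAD_CONST → push 10. Stack: [10]
LOAD_FAST b → push -4. Stack: [10, -4]
BINARY_OP + → 10 + -4 = 6. Stack: [6]
LOAD_FAST a → push 34. Stack: [6, 34]
BINARY_OP - → 6 - 34 = -28. Stack: [-28]
STORE_FAST x → x=-28. Stack: []
LOAD_FAST a → push 34. Stack: [34]
LOAD_CONST → push 5. Stack: [34, 5]
BINARY_OP - → 34 - 5 = 29. Stack: [29]
LOAD_FAST a → push 34. Stack: [29, 34]
BINARY_OP * → 29 * 34 = 986. Stack: [986]
STORE_FAST r → r=986. Stack: []
LOAD_FAST_LOAD_FAST b,m → push -4,2. Stack: [-4, 2]
BINARY_OP & → -4 & 2 = 0. Stack: [0]
LOAD_CONST → push 1. Stack: [0, 1]
BINARY_OP << → 0 << 1 = 0. Stack: [0]
STORE_FAST t → t=0. Stack: []
LOAD_FAST x → push -28. Stack: [-28]
LOAD_CONST → push 2. Stack: [-28, 2]
BINARY_OP - → -28 - 2 = -30. Stack: [-30]
LOAD_FAST t → push 0. Stack: [-30, 0]
LOAD_CONST → push 8. Stack: [-30, 0, 8]
BINARY_OP + → 0 + 8 = 8. Stack: [-30, 8]
BINARY_OP - → -30 - 8 = -38. Stack: [-38]
STORE_FAST q → q=-38. Stack: []
LOAD_FAST b → push -4. Stack: [-4]
LOAD_CONST → push 2. Stack: [-4, 2]
BINARY_OP % → -4 % 2 = 0. Stack: [0]
STORE_FAST v → v=0. Stack: []
LOAD_FAST_LOAD_FAST q,t → push -38,0. Stack: [-38, 0]
BINARY_OP | → -38 | 0 = -38. Stack: [-38]
LOAD_FAST_LOAD_FAST r,b → push 986,-4. Stack: [-38, 986, -4]
BINARY_OP ^ → 986 ^ -4 = -986. Stack: [-38, -986]
BINARY_OP ^ → -38 ^ -986 = 1020. Stack: [1020]
STORE_FAST v → v=1020. Stack: []
LOAD_FAST v → push 1020. Stack: [1020]
RETURN_VALUE → return 1020.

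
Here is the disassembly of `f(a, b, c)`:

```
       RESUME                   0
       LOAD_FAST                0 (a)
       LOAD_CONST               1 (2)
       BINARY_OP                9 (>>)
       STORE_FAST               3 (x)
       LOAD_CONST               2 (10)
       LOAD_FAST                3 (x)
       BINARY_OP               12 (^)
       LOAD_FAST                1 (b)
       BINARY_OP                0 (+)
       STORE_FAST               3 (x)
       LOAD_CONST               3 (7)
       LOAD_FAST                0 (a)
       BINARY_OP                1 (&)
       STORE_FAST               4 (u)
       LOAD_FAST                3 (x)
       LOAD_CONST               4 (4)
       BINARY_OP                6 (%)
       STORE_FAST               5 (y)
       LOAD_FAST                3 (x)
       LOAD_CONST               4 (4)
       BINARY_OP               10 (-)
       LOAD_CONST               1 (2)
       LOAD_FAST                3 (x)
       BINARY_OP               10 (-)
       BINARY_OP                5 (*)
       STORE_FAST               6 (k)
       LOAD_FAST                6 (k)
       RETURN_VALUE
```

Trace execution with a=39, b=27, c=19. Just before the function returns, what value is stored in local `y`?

LOAD_FAST a → push 39. Stack: [39]
LOAD_CONST → push 2. Stack: [39, 2]
BINARY_OP >> → 39 >> 2 = 9. Stack: [9]
STORE_FAST x → x=9. Stack: []
LOAD_CONST → push 10. Stack: [10]
LOAD_FAST x → push 9. Stack: [10, 9]
BINARY_OP ^ → 10 ^ 9 = 3. Stack: [3]
LOAD_FAST b → push 27. Stack: [3, 27]
BINARY_OP + → 3 + 27 = 30. Stack: [30]
STORE_FAST x → x=30. Stack: []
LOAD_CONST → push 7. Stack: [7]
LOAD_FAST a → push 39. Stack: [7, 39]
BINARY_OP & → 7 & 39 = 7. Stack: [7]
STORE_FAST u → u=7. Stack: []
LOAD_FAST x → push 30. Stack: [30]
LOAD_CONST → push 4. Stack: [30, 4]
BINARY_OP % → 30 % 4 = 2. Stack: [2]
STORE_FAST y → y=2. Stack: []
LOAD_FAST x → push 30. Stack: [30]
LOAD_CONST → push 4. Stack: [30, 4]
BINARY_OP - → 30 - 4 = 26. Stack: [26]
LOAD_CONST → push 2. Stack: [26, 2]
LOAD_FAST x → push 30. Stack: [26, 2, 30]
BINARY_OP - → 2 - 30 = -28. Stack: [26, -28]
BINARY_OP * → 26 * -28 = -728. Stack: [-728]
STORE_FAST k → k=-728. Stack: []
LOAD_FAST k → push -728. Stack: [-728]
RETURN_VALUE → return -728.

2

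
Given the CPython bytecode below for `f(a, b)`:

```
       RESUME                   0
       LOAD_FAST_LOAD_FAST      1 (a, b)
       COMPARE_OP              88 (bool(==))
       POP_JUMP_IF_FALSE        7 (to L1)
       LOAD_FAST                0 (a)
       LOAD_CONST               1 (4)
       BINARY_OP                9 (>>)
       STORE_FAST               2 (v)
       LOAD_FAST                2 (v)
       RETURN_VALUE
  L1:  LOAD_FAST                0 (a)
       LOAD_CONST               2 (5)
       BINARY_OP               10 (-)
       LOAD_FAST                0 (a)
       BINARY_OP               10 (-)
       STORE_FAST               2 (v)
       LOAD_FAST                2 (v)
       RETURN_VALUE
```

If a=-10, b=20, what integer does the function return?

-5

LOAD_FAST_LOAD_FAST a,b → push -10,20. Stack: [-10, 20]
COMPARE_OP bool(==) → -10 vs 20 = False. Stack: [False]
POP_JUMP_IF_FALSE → pop False; jump. Stack: []
LOAD_FAST a → push -10. Stack: [-10]
LOAD_CONST → push 5. Stack: [-10, 5]
BINARY_OP - → -10 - 5 = -15. Stack: [-15]
LOAD_FAST a → push -10. Stack: [-15, -10]
BINARY_OP - → -15 - -10 = -5. Stack: [-5]
STORE_FAST v → v=-5. Stack: []
LOAD_FAST v → push -5. Stack: [-5]
RETURN_VALUE → return -5.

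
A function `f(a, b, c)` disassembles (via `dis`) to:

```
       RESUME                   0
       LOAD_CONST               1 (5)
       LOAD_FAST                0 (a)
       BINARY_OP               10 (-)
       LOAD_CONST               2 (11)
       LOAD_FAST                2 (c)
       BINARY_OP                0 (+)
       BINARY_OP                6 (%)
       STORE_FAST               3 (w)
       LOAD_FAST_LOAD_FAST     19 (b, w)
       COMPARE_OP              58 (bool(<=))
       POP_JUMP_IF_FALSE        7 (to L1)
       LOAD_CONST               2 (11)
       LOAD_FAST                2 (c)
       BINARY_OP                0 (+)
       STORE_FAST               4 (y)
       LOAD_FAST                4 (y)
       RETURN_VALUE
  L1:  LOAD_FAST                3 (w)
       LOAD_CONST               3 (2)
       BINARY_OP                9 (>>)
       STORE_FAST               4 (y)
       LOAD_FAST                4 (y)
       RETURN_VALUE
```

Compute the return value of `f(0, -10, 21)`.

LOAD_CONST → push 5. Stack: [5]
LOAD_FAST a → push 0. Stack: [5, 0]
BINARY_OP - → 5 - 0 = 5. Stack: [5]
LOAD_CONST → push 11. Stack: [5, 11]
LOAD_FAST c → push 21. Stack: [5, 11, 21]
BINARY_OP + → 11 + 21 = 32. Stack: [5, 32]
BINARY_OP % → 5 % 32 = 5. Stack: [5]
STORE_FAST w → w=5. Stack: []
LOAD_FAST_LOAD_FAST b,w → push -10,5. Stack: [-10, 5]
COMPARE_OP bool(<=) → -10 vs 5 = True. Stack: [True]
POP_JUMP_IF_FALSE → pop True; no jump. Stack: []
LOAD_CONST → push 11. Stack: [11]
LOAD_FAST c → push 21. Stack: [11, 21]
BINARY_OP + → 11 + 21 = 32. Stack: [32]
STORE_FAST y → y=32. Stack: []
LOAD_FAST y → push 32. Stack: [32]
RETURN_VALUE → return 32.

32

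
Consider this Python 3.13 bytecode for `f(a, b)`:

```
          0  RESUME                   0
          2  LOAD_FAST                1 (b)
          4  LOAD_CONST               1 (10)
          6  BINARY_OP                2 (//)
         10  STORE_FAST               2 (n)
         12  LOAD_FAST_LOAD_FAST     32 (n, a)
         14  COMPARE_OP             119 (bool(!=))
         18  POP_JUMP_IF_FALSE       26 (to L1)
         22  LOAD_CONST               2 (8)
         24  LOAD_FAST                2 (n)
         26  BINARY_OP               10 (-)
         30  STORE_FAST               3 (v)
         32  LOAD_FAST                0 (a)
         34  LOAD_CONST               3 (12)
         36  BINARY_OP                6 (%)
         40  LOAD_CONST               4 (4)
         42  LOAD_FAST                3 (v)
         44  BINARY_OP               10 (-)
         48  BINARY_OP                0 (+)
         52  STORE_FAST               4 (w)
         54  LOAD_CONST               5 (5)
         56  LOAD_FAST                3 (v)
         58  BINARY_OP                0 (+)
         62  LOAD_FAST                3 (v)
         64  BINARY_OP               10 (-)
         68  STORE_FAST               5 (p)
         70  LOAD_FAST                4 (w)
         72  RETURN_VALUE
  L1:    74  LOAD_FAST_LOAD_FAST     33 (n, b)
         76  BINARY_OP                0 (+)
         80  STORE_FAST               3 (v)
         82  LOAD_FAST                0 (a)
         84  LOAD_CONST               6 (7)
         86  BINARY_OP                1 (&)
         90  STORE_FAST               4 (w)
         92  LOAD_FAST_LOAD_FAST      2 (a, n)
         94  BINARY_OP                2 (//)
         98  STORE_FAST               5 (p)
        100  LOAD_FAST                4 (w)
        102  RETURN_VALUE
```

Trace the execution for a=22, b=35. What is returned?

9

LOAD_FAST b → push 35. Stack: [35]
LOAD_CONST → push 10. Stack: [35, 10]
BINARY_OP // → 35 // 10 = 3. Stack: [3]
STORE_FAST n → n=3. Stack: []
LOAD_FAST_LOAD_FAST n,a → push 3,22. Stack: [3, 22]
COMPARE_OP bool(!=) → 3 vs 22 = True. Stack: [True]
POP_JUMP_IF_FALSE → pop True; no jump. Stack: []
LOAD_CONST → push 8. Stack: [8]
LOAD_FAST n → push 3. Stack: [8, 3]
BINARY_OP - → 8 - 3 = 5. Stack: [5]
STORE_FAST v → v=5. Stack: []
LOAD_FAST a → push 22. Stack: [22]
LOAD_CONST → push 12. Stack: [22, 12]
BINARY_OP % → 22 % 12 = 10. Stack: [10]
LOAD_CONST → push 4. Stack: [10, 4]
LOAD_FAST v → push 5. Stack: [10, 4, 5]
BINARY_OP - → 4 - 5 = -1. Stack: [10, -1]
BINARY_OP + → 10 + -1 = 9. Stack: [9]
STORE_FAST w → w=9. Stack: []
LOAD_CONST → push 5. Stack: [5]
LOAD_FAST v → push 5. Stack: [5, 5]
BINARY_OP + → 5 + 5 = 10. Stack: [10]
LOAD_FAST v → push 5. Stack: [10, 5]
BINARY_OP - → 10 - 5 = 5. Stack: [5]
STORE_FAST p → p=5. Stack: []
LOAD_FAST w → push 9. Stack: [9]
RETURN_VALUE → return 9.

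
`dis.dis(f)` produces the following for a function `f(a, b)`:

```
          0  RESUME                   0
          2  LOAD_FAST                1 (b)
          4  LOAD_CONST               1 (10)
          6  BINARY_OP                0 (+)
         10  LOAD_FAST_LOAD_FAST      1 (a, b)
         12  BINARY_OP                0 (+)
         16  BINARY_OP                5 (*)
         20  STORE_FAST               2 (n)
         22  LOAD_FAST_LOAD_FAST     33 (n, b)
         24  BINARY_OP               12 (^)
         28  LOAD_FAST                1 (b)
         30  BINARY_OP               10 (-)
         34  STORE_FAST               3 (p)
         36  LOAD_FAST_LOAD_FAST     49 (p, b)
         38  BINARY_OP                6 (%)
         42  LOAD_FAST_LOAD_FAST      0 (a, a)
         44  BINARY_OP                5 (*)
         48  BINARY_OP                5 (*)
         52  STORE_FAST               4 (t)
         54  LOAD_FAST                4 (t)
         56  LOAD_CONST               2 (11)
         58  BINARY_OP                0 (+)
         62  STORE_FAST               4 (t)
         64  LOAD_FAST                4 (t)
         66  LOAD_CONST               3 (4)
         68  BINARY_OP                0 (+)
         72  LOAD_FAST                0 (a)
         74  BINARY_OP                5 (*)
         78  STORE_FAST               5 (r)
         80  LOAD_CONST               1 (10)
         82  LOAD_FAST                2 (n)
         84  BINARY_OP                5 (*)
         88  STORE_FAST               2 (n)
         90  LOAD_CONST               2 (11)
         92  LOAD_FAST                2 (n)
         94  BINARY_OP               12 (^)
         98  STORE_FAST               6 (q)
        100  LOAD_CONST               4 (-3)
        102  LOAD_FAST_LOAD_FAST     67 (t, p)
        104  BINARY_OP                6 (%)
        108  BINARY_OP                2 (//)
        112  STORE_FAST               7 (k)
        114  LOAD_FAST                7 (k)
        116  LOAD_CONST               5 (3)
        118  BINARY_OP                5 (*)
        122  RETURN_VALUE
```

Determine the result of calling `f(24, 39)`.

-3

LOAD_FAST b → push 39. Stack: [39]
LOAD_CONST → push 10. Stack: [39, 10]
BINARY_OP + → 39 + 10 = 49. Stack: [49]
LOAD_FAST_LOAD_FAST a,b → push 24,39. Stack: [49, 24, 39]
BINARY_OP + → 24 + 39 = 63. Stack: [49, 63]
BINARY_OP * → 49 * 63 = 3087. Stack: [3087]
STORE_FAST n → n=3087. Stack: []
LOAD_FAST_LOAD_FAST n,b → push 3087,39. Stack: [3087, 39]
BINARY_OP ^ → 3087 ^ 39 = 3112. Stack: [3112]
LOAD_FAST b → push 39. Stack: [3112, 39]
BINARY_OP - → 3112 - 39 = 3073. Stack: [3073]
STORE_FAST p → p=3073. Stack: []
LOAD_FAST_LOAD_FAST p,b → push 3073,39. Stack: [3073, 39]
BINARY_OP % → 3073 % 39 = 31. Stack: [31]
LOAD_FAST_LOAD_FAST a,a → push 24,24. Stack: [31, 24, 24]
BINARY_OP * → 24 * 24 = 576. Stack: [31, 576]
BINARY_OP * → 31 * 576 = 17856. Stack: [17856]
STORE_FAST t → t=17856. Stack: []
LOAD_FAST t → push 17856. Stack: [17856]
LOAD_CONST → push 11. Stack: [17856, 11]
BINARY_OP + → 17856 + 11 = 17867. Stack: [17867]
STORE_FAST t → t=17867. Stack: []
LOAD_FAST t → push 17867. Stack: [17867]
LOAD_CONST → push 4. Stack: [17867, 4]
BINARY_OP + → 17867 + 4 = 17871. Stack: [17871]
LOAD_FAST a → push 24. Stack: [17871, 24]
BINARY_OP * → 17871 * 24 = 428904. Stack: [428904]
STORE_FAST r → r=428904. Stack: []
LOAD_CONST → push 10. Stack: [10]
LOAD_FAST n → push 3087. Stack: [10, 3087]
BINARY_OP * → 10 * 3087 = 30870. Stack: [30870]
STORE_FAST n → n=30870. Stack: []
LOAD_CONST → push 11. Stack: [11]
LOAD_FAST n → push 30870. Stack: [11, 30870]
BINARY_OP ^ → 11 ^ 30870 = 30877. Stack: [30877]
STORE_FAST q → q=30877. Stack: []
LOAD_CONST → push -3. Stack: [-3]
LOAD_FAST_LOAD_FAST t,p → push 17867,3073. Stack: [-3, 17867, 3073]
BINARY_OP % → 17867 % 3073 = 2502. Stack: [-3, 2502]
BINARY_OP // → -3 // 2502 = -1. Stack: [-1]
STORE_FAST k → k=-1. Stack: []
LOAD_FAST k → push -1. Stack: [-1]
LOAD_CONST → push 3. Stack: [-1, 3]
BINARY_OP * → -1 * 3 = -3. Stack: [-3]
RETURN_VALUE → return -3.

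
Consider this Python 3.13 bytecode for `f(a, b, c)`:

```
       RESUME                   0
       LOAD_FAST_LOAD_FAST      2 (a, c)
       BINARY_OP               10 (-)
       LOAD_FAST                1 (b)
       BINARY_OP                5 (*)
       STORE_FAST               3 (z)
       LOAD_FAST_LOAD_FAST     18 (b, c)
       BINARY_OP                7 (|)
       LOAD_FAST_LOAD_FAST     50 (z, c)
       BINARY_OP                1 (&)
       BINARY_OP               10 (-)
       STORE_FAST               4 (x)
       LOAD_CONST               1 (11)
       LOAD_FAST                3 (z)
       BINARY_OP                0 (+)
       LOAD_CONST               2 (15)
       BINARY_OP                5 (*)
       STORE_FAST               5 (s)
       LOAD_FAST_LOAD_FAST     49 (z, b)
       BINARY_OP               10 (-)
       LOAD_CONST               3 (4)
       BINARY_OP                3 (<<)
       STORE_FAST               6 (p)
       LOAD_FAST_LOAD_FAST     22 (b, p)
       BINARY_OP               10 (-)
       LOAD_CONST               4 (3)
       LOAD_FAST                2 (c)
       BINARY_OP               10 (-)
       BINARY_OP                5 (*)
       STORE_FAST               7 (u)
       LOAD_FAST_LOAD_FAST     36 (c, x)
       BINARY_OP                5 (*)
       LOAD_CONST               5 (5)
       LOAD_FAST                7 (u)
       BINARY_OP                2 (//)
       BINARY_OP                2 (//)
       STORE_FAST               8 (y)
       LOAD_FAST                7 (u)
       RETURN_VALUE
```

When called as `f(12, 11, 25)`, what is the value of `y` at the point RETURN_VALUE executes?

-250

LOAD_FAST_LOAD_FAST a,c → push 12,25. Stack: [12, 25]
BINARY_OP - → 12 - 25 = -13. Stack: [-13]
LOAD_FAST b → push 11. Stack: [-13, 11]
BINARY_OP * → -13 * 11 = -143. Stack: [-143]
STORE_FAST z → z=-143. Stack: []
LOAD_FAST_LOAD_FAST b,c → push 11,25. Stack: [11, 25]
BINARY_OP | → 11 | 25 = 27. Stack: [27]
LOAD_FAST_LOAD_FAST z,c → push -143,25. Stack: [27, -143, 25]
BINARY_OP & → -143 & 25 = 17. Stack: [27, 17]
BINARY_OP - → 27 - 17 = 10. Stack: [10]
STORE_FAST x → x=10. Stack: []
LOAD_CONST → push 11. Stack: [11]
LOAD_FAST z → push -143. Stack: [11, -143]
BINARY_OP + → 11 + -143 = -132. Stack: [-132]
LOAD_CONST → push 15. Stack: [-132, 15]
BINARY_OP * → -132 * 15 = -1980. Stack: [-1980]
STORE_FAST s → s=-1980. Stack: []
LOAD_FAST_LOAD_FAST z,b → push -143,11. Stack: [-143, 11]
BINARY_OP - → -143 - 11 = -154. Stack: [-154]
LOAD_CONST → push 4. Stack: [-154, 4]
BINARY_OP << → -154 << 4 = -2464. Stack: [-2464]
STORE_FAST p → p=-2464. Stack: []
LOAD_FAST_LOAD_FAST b,p → push 11,-2464. Stack: [11, -2464]
BINARY_OP - → 11 - -2464 = 2475. Stack: [2475]
LOAD_CONST → push 3. Stack: [2475, 3]
LOAD_FAST c → push 25. Stack: [2475, 3, 25]
BINARY_OP - → 3 - 25 = -22. Stack: [2475, -22]
BINARY_OP * → 2475 * -22 = -54450. Stack: [-54450]
STORE_FAST u → u=-54450. Stack: []
LOAD_FAST_LOAD_FAST c,x → push 25,10. Stack: [25, 10]
BINARY_OP * → 25 * 10 = 250. Stack: [250]
LOAD_CONST → push 5. Stack: [250, 5]
LOAD_FAST u → push -54450. Stack: [250, 5, -54450]
BINARY_OP // → 5 // -54450 = -1. Stack: [250, -1]
BINARY_OP // → 250 // -1 = -250. Stack: [-250]
STORE_FAST y → y=-250. Stack: []
LOAD_FAST u → push -54450. Stack: [-54450]
RETURN_VALUE → return -54450.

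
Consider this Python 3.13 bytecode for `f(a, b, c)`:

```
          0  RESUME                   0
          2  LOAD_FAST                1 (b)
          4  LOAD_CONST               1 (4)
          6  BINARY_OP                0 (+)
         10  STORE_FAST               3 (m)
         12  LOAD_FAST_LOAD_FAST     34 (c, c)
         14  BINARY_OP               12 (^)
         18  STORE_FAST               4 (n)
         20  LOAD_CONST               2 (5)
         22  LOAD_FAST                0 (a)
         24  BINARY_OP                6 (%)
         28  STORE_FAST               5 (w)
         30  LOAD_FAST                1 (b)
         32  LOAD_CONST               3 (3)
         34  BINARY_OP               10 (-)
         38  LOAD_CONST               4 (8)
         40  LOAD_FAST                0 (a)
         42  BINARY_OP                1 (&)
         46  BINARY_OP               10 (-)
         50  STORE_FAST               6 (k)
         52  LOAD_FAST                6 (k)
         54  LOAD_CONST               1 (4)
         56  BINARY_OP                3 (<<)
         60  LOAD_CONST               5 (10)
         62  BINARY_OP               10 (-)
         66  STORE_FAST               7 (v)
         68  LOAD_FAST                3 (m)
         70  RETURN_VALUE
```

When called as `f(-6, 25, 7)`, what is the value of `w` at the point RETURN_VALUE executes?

LOAD_FAST b → push 25. Stack: [25]
LOAD_CONST → push 4. Stack: [25, 4]
BINARY_OP + → 25 + 4 = 29. Stack: [29]
STORE_FAST m → m=29. Stack: []
LOAD_FAST_LOAD_FAST c,c → push 7,7. Stack: [7, 7]
BINARY_OP ^ → 7 ^ 7 = 0. Stack: [0]
STORE_FAST n → n=0. Stack: []
LOAD_CONST → push 5. Stack: [5]
LOAD_FAST a → push -6. Stack: [5, -6]
BINARY_OP % → 5 % -6 = -1. Stack: [-1]
STORE_FAST w → w=-1. Stack: []
LOAD_FAST b → push 25. Stack: [25]
LOAD_CONST → push 3. Stack: [25, 3]
BINARY_OP - → 25 - 3 = 22. Stack: [22]
LOAD_CONST → push 8. Stack: [22, 8]
LOAD_FAST a → push -6. Stack: [22, 8, -6]
BINARY_OP & → 8 & -6 = 8. Stack: [22, 8]
BINARY_OP - → 22 - 8 = 14. Stack: [14]
STORE_FAST k → k=14. Stack: []
LOAD_FAST k → push 14. Stack: [14]
LOAD_CONST → push 4. Stack: [14, 4]
BINARY_OP << → 14 << 4 = 224. Stack: [224]
LOAD_CONST → push 10. Stack: [224, 10]
BINARY_OP - → 224 - 10 = 214. Stack: [214]
STORE_FAST v → v=214. Stack: []
LOAD_FAST m → push 29. Stack: [29]
RETURN_VALUE → return 29.

-1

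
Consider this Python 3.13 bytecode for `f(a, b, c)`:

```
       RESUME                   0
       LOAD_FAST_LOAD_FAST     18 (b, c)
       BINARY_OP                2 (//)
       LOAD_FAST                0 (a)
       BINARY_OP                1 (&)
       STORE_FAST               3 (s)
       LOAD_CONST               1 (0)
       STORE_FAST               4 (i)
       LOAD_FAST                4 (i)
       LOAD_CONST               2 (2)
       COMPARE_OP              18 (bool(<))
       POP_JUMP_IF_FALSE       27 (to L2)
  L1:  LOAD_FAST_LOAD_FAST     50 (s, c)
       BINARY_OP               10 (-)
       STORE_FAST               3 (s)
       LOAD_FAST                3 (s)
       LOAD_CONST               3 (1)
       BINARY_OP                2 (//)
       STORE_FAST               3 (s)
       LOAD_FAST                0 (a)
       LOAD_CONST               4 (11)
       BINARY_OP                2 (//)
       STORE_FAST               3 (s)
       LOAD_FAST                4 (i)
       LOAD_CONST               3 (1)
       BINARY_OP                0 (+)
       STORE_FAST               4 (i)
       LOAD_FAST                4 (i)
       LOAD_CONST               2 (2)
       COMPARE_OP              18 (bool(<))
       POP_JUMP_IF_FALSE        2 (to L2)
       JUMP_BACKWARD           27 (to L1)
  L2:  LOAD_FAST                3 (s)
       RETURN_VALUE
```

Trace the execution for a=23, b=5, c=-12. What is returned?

2

LOAD_FAST_LOAD_FAST b,c → push 5,-12. Stack: [5, -12]
BINARY_OP // → 5 // -12 = -1. Stack: [-1]
LOAD_FAST a → push 23. Stack: [-1, 23]
BINARY_OP & → -1 & 23 = 23. Stack: [23]
STORE_FAST s → s=23. Stack: []
LOAD_CONST → push 0. Stack: [0]
STORE_FAST i → i=0. Stack: []
LOAD_FAST i → push 0. Stack: [0]
LOAD_CONST → push 2. Stack: [0, 2]
COMPARE_OP bool(<) → 0 vs 2 = True. Stack: [True]
POP_JUMP_IF_FALSE → pop True; no jump. Stack: []
LOAD_FAST_LOAD_FAST s,c → push 23,-12. Stack: [23, -12]
BINARY_OP - → 23 - -12 = 35. Stack: [35]
STORE_FAST s → s=35. Stack: []
LOAD_FAST s → push 35. Stack: [35]
LOAD_CONST → push 1. Stack: [35, 1]
BINARY_OP // → 35 // 1 = 35. Stack: [35]
STORE_FAST s → s=35. Stack: []
LOAD_FAST a → push 23. Stack: [23]
LOAD_CONST → push 11. Stack: [23, 11]
BINARY_OP // → 23 // 11 = 2. Stack: [2]
STORE_FAST s → s=2. Stack: []
LOAD_FAST i → push 0. Stack: [0]
LOAD_CONST → push 1. Stack: [0, 1]
BINARY_OP + → 0 + 1 = 1. Stack: [1]
STORE_FAST i → i=1. Stack: []
LOAD_FAST i → push 1. Stack: [1]
LOAD_CONST → push 2. Stack: [1, 2]
COMPARE_OP bool(<) → 1 vs 2 = True. Stack: [True]
POP_JUMP_IF_FALSE → pop True; no jump. Stack: []
LOAD_FAST_LOAD_FAST s,c → push 2,-12. Stack: [2, -12]
BINARY_OP - → 2 - -12 = 14. Stack: [14]
STORE_FAST s → s=14. Stack: []
LOAD_FAST s → push 14. Stack: [14]
LOAD_CONST → push 1. Stack: [14, 1]
BINARY_OP // → 14 // 1 = 14. Stack: [14]
STORE_FAST s → s=14. Stack: []
LOAD_FAST a → push 23. Stack: [23]
LOAD_CONST → push 11. Stack: [23, 11]
BINARY_OP // → 23 // 11 = 2. Stack: [2]
STORE_FAST s → s=2. Stack: []
LOAD_FAST i → push 1. Stack: [1]
LOAD_CONST → push 1. Stack: [1, 1]
BINARY_OP + → 1 + 1 = 2. Stack: [2]
STORE_FAST i → i=2. Stack: []
LOAD_FAST i → push 2. Stack: [2]
LOAD_CONST → push 2. Stack: [2, 2]
COMPARE_OP bool(<) → 2 vs 2 = False. Stack: [False]
POP_JUMP_IF_FALSE → pop False; jump. Stack: []
LOAD_FAST s → push 2. Stack: [2]
RETURN_VALUE → return 2.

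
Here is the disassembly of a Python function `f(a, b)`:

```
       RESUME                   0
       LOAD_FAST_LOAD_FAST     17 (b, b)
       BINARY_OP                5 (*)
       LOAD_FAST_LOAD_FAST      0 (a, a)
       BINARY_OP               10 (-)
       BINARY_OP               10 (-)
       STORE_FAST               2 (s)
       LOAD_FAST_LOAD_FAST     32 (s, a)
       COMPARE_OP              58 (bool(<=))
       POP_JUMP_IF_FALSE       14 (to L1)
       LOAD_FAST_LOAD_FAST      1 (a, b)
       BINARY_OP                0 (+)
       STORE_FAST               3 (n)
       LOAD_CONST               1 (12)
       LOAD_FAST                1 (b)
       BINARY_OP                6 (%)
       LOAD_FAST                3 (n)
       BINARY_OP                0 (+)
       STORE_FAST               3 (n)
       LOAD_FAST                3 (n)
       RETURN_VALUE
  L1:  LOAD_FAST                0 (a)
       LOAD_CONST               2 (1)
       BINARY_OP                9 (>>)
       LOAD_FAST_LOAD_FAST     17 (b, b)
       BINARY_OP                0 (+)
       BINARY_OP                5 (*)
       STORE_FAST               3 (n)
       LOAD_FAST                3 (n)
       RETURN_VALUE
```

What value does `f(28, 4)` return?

32

LOAD_FAST_LOAD_FAST b,b → push 4,4. Stack: [4, 4]
BINARY_OP * → 4 * 4 = 16. Stack: [16]
LOAD_FAST_LOAD_FAST a,a → push 28,28. Stack: [16, 28, 28]
BINARY_OP - → 28 - 28 = 0. Stack: [16, 0]
BINARY_OP - → 16 - 0 = 16. Stack: [16]
STORE_FAST s → s=16. Stack: []
LOAD_FAST_LOAD_FAST s,a → push 16,28. Stack: [16, 28]
COMPARE_OP bool(<=) → 16 vs 28 = True. Stack: [True]
POP_JUMP_IF_FALSE → pop True; no jump. Stack: []
LOAD_FAST_LOAD_FAST a,b → push 28,4. Stack: [28, 4]
BINARY_OP + → 28 + 4 = 32. Stack: [32]
STORE_FAST n → n=32. Stack: []
LOAD_CONST → push 12. Stack: [12]
LOAD_FAST b → push 4. Stack: [12, 4]
BINARY_OP % → 12 % 4 = 0. Stack: [0]
LOAD_FAST n → push 32. Stack: [0, 32]
BINARY_OP + → 0 + 32 = 32. Stack: [32]
STORE_FAST n → n=32. Stack: []
LOAD_FAST n → push 32. Stack: [32]
RETURN_VALUE → return 32.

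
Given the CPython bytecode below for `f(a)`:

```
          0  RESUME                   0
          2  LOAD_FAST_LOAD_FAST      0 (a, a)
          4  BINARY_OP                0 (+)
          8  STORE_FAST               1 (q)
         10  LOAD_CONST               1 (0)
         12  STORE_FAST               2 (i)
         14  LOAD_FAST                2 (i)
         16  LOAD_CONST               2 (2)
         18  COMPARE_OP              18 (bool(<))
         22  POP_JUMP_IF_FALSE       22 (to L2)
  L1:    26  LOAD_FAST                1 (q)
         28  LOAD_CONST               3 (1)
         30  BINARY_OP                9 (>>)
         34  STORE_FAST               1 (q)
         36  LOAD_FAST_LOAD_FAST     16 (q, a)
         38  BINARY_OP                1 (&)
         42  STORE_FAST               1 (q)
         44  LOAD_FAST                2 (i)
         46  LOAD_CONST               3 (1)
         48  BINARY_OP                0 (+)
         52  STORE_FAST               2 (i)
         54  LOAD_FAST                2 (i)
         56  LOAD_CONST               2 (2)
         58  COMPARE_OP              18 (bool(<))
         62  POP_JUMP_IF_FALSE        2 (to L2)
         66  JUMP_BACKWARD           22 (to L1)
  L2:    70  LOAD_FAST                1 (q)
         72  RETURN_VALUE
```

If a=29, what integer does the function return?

LOAD_FAST_LOAD_FAST a,a → push 29,29. Stack: [29, 29]
BINARY_OP + → 29 + 29 = 58. Stack: [58]
STORE_FAST q → q=58. Stack: []
LOAD_CONST → push 0. Stack: [0]
STORE_FAST i → i=0. Stack: []
LOAD_FAST i → push 0. Stack: [0]
LOAD_CONST → push 2. Stack: [0, 2]
COMPARE_OP bool(<) → 0 vs 2 = True. Stack: [True]
POP_JUMP_IF_FALSE → pop True; no jump. Stack: []
LOAD_FAST q → push 58. Stack: [58]
LOAD_CONST → push 1. Stack: [58, 1]
BINARY_OP >> → 58 >> 1 = 29. Stack: [29]
STORE_FAST q → q=29. Stack: []
LOAD_FAST_LOAD_FAST q,a → push 29,29. Stack: [29, 29]
BINARY_OP & → 29 & 29 = 29. Stack: [29]
STORE_FAST q → q=29. Stack: []
LOAD_FAST i → push 0. Stack: [0]
LOAD_CONST → push 1. Stack: [0, 1]
BINARY_OP + → 0 + 1 = 1. Stack: [1]
STORE_FAST i → i=1. Stack: []
LOAD_FAST i → push 1. Stack: [1]
LOAD_CONST → push 2. Stack: [1, 2]
COMPARE_OP bool(<) → 1 vs 2 = True. Stack: [True]
POP_JUMP_IF_FALSE → pop True; no jump. Stack: []
LOAD_FAST q → push 29. Stack: [29]
LOAD_CONST → push 1. Stack: [29, 1]
BINARY_OP >> → 29 >> 1 = 14. Stack: [14]
STORE_FAST q → q=14. Stack: []
LOAD_FAST_LOAD_FAST q,a → push 14,29. Stack: [14, 29]
BINARY_OP & → 14 & 29 = 12. Stack: [12]
STORE_FAST q → q=12. Stack: []
LOAD_FAST i → push 1. Stack: [1]
LOAD_CONST → push 1. Stack: [1, 1]
BINARY_OP + → 1 + 1 = 2. Stack: [2]
STORE_FAST i → i=2. Stack: []
LOAD_FAST i → push 2. Stack: [2]
LOAD_CONST → push 2. Stack: [2, 2]
COMPARE_OP bool(<) → 2 vs 2 = False. Stack: [False]
POP_JUMP_IF_FALSE → pop False; jump. Stack: []
LOAD_FAST q → push 12. Stack: [12]
RETURN_VALUE → return 12.

12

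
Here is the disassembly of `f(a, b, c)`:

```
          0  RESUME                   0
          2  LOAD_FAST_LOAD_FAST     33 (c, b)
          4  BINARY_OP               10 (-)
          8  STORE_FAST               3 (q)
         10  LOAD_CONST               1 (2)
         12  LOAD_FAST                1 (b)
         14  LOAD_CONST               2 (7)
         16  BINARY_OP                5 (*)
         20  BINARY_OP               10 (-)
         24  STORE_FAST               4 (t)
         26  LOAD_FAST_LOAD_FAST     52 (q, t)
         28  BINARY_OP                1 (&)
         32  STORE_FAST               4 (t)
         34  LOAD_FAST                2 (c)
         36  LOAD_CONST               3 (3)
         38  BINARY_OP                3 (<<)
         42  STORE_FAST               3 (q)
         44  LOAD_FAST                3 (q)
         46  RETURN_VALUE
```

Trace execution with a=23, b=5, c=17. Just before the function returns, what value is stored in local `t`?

LOAD_FAST_LOAD_FAST c,b → push 17,5. Stack: [17, 5]
BINARY_OP - → 17 - 5 = 12. Stack: [12]
STORE_FAST q → q=12. Stack: []
LOAD_CONST → push 2. Stack: [2]
LOAD_FAST b → push 5. Stack: [2, 5]
LOAD_CONST → push 7. Stack: [2, 5, 7]
BINARY_OP * → 5 * 7 = 35. Stack: [2, 35]
BINARY_OP - → 2 - 35 = -33. Stack: [-33]
STORE_FAST t → t=-33. Stack: []
LOAD_FAST_LOAD_FAST q,t → push 12,-33. Stack: [12, -33]
BINARY_OP & → 12 & -33 = 12. Stack: [12]
STORE_FAST t → t=12. Stack: []
LOAD_FAST c → push 17. Stack: [17]
LOAD_CONST → push 3. Stack: [17, 3]
BINARY_OP << → 17 << 3 = 136. Stack: [136]
STORE_FAST q → q=136. Stack: []
LOAD_FAST q → push 136. Stack: [136]
RETURN_VALUE → return 136.

12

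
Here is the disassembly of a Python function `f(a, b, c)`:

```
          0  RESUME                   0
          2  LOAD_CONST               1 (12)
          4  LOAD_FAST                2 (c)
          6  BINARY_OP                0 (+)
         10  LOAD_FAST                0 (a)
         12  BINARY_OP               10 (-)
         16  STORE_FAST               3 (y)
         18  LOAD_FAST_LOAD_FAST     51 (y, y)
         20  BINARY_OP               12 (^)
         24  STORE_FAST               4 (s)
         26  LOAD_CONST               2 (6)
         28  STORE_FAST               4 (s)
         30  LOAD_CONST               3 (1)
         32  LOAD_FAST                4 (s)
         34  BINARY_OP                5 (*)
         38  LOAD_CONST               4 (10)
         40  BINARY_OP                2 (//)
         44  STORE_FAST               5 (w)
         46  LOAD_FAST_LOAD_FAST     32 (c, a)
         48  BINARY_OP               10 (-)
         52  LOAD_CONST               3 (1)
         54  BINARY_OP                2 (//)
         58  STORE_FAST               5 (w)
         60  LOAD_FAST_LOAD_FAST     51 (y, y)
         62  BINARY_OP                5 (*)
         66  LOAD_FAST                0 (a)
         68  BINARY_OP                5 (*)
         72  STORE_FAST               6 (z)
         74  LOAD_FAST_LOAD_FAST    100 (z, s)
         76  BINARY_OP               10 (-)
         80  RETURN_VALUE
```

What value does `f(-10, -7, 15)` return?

LOAD_CONST → push 12. Stack: [12]
LOAD_FAST c → push 15. Stack: [12, 15]
BINARY_OP + → 12 + 15 = 27. Stack: [27]
LOAD_FAST a → push -10. Stack: [27, -10]
BINARY_OP - → 27 - -10 = 37. Stack: [37]
STORE_FAST y → y=37. Stack: []
LOAD_FAST_LOAD_FAST y,y → push 37,37. Stack: [37, 37]
BINARY_OP ^ → 37 ^ 37 = 0. Stack: [0]
STORE_FAST s → s=0. Stack: []
LOAD_CONST → push 6. Stack: [6]
STORE_FAST s → s=6. Stack: []
LOAD_CONST → push 1. Stack: [1]
LOAD_FAST s → push 6. Stack: [1, 6]
BINARY_OP * → 1 * 6 = 6. Stack: [6]
LOAD_CONST → push 10. Stack: [6, 10]
BINARY_OP // → 6 // 10 = 0. Stack: [0]
STORE_FAST w → w=0. Stack: []
LOAD_FAST_LOAD_FAST c,a → push 15,-10. Stack: [15, -10]
BINARY_OP - → 15 - -10 = 25. Stack: [25]
LOAD_CONST → push 1. Stack: [25, 1]
BINARY_OP // → 25 // 1 = 25. Stack: [25]
STORE_FAST w → w=25. Stack: []
LOAD_FAST_LOAD_FAST y,y → push 37,37. Stack: [37, 37]
BINARY_OP * → 37 * 37 = 1369. Stack: [1369]
LOAD_FAST a → push -10. Stack: [1369, -10]
BINARY_OP * → 1369 * -10 = -13690. Stack: [-13690]
STORE_FAST z → z=-13690. Stack: []
LOAD_FAST_LOAD_FAST z,s → push -13690,6. Stack: [-13690, 6]
BINARY_OP - → -13690 - 6 = -13696. Stack: [-13696]
RETURN_VALUE → return -13696.

-13696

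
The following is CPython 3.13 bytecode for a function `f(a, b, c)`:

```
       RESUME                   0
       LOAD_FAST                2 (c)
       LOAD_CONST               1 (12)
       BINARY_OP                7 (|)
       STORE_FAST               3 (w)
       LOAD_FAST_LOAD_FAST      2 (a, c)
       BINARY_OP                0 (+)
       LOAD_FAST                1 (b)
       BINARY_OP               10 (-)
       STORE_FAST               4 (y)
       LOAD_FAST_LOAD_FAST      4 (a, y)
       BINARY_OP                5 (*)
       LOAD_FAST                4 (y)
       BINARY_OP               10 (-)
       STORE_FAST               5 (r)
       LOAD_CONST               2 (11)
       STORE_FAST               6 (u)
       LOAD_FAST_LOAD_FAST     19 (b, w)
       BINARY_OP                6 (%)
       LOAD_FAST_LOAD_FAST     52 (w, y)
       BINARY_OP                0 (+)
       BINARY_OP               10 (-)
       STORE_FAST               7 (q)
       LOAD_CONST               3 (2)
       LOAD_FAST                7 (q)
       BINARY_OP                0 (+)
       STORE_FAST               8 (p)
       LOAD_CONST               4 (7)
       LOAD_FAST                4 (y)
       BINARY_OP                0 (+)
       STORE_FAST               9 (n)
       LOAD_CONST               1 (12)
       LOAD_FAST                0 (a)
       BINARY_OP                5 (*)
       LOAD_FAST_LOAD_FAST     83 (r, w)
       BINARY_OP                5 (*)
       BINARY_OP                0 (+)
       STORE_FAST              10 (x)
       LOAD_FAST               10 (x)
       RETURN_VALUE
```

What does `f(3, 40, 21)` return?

-892

LOAD_FAST c → push 21. Stack: [21]
LOAD_CONST → push 12. Stack: [21, 12]
BINARY_OP | → 21 | 12 = 29. Stack: [29]
STORE_FAST w → w=29. Stack: []
LOAD_FAST_LOAD_FAST a,c → push 3,21. Stack: [3, 21]
BINARY_OP + → 3 + 21 = 24. Stack: [24]
LOAD_FAST b → push 40. Stack: [24, 40]
BINARY_OP - → 24 - 40 = -16. Stack: [-16]
STORE_FAST y → y=-16. Stack: []
LOAD_FAST_LOAD_FAST a,y → push 3,-16. Stack: [3, -16]
BINARY_OP * → 3 * -16 = -48. Stack: [-48]
LOAD_FAST y → push -16. Stack: [-48, -16]
BINARY_OP - → -48 - -16 = -32. Stack: [-32]
STORE_FAST r → r=-32. Stack: []
LOAD_CONST → push 11. Stack: [11]
STORE_FAST u → u=11. Stack: []
LOAD_FAST_LOAD_FAST b,w → push 40,29. Stack: [40, 29]
BINARY_OP % → 40 % 29 = 11. Stack: [11]
LOAD_FAST_LOAD_FAST w,y → push 29,-16. Stack: [11, 29, -16]
BINARY_OP + → 29 + -16 = 13. Stack: [11, 13]
BINARY_OP - → 11 - 13 = -2. Stack: [-2]
STORE_FAST q → q=-2. Stack: []
LOAD_CONST → push 2. Stack: [2]
LOAD_FAST q → push -2. Stack: [2, -2]
BINARY_OP + → 2 + -2 = 0. Stack: [0]
STORE_FAST p → p=0. Stack: []
LOAD_CONST → push 7. Stack: [7]
LOAD_FAST y → push -16. Stack: [7, -16]
BINARY_OP + → 7 + -16 = -9. Stack: [-9]
STORE_FAST n → n=-9. Stack: []
LOAD_CONST → push 12. Stack: [12]
LOAD_FAST a → push 3. Stack: [12, 3]
BINARY_OP * → 12 * 3 = 36. Stack: [36]
LOAD_FAST_LOAD_FAST r,w → push -32,29. Stack: [36, -32, 29]
BINARY_OP * → -32 * 29 = -928. Stack: [36, -928]
BINARY_OP + → 36 + -928 = -892. Stack: [-892]
STORE_FAST x → x=-892. Stack: []
LOAD_FAST x → push -892. Stack: [-892]
RETURN_VALUE → return -892.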